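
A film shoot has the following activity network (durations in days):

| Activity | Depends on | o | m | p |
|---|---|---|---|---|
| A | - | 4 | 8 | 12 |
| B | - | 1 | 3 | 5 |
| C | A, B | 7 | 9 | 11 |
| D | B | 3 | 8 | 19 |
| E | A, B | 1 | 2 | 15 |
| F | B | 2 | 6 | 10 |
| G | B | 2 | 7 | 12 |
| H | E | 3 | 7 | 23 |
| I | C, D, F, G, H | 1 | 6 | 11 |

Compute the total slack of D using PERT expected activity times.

9 days

te_A = (4 + 4·8 + 12)/6 = 48/6 = 8
te_B = (1 + 4·3 + 5)/6 = 18/6 = 3
te_C = (7 + 4·9 + 11)/6 = 54/6 = 9
te_D = (3 + 4·8 + 19)/6 = 54/6 = 9
te_E = (1 + 4·2 + 15)/6 = 24/6 = 4
te_F = (2 + 4·6 + 10)/6 = 36/6 = 6
te_G = (2 + 4·7 + 12)/6 = 42/6 = 7
te_H = (3 + 4·7 + 23)/6 = 54/6 = 9
te_I = (1 + 4·6 + 11)/6 = 36/6 = 6

Forward pass:
ES_A = 0; EF_A = 8
ES_B = 0; EF_B = 3
ES_C = max(EF_A=8, EF_B=3) = 8; EF_C = 8+9 = 17
ES_D = 3; EF_D = 3+9 = 12
ES_E = max(EF_A=8, EF_B=3) = 8; EF_E = 8+4 = 12
ES_F = 3; EF_F = 3+6 = 9
ES_G = 3; EF_G = 3+7 = 10
ES_H = 12; EF_H = 12+9 = 21
ES_I = max(EF_C=17, EF_D=12, EF_F=9, EF_G=10, EF_H=21) = 21; EF_I = 21+6 = 27
Expected project duration μ = 27 days. Critical path: A → E → H → I.

Backward pass:
LF_I = 27; LS_I = 27−6 = 21
LF_H = LS_I = 21; LS_H = 21−9 = 12
LF_G = LS_I = 21; LS_G = 21−7 = 14
LF_F = LS_I = 21; LS_F = 21−6 = 15
LF_E = LS_H = 12; LS_E = 12−4 = 8
LF_D = LS_I = 21; LS_D = 21−9 = 12
LF_C = LS_I = 21; LS_C = 21−9 = 12
LF_B = min(LS_C=12, LS_D=12, LS_E=8, LS_F=15, LS_G=14) = 8; LS_B = 8−3 = 5
LF_A = min(LS_C=12, LS_E=8) = 8; LS_A = 8−8 = 0
Slack_D = LS_D − ES_D = 12 − 3 = 9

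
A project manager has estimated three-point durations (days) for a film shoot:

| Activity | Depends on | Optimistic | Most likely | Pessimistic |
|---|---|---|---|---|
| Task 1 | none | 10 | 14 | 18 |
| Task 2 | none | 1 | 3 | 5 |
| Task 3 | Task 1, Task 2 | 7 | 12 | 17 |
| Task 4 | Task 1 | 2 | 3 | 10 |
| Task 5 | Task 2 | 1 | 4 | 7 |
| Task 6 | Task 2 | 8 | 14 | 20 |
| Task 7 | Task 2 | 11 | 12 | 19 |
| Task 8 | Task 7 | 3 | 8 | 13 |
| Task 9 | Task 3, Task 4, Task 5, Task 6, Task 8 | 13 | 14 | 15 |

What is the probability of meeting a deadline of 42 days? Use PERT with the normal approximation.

te_Task 1 = (10 + 4·14 + 18)/6 = 84/6 = 14; σ²_Task 1 = ((18−10)/6)² = 1.778
te_Task 2 = (1 + 4·3 + 5)/6 = 18/6 = 3; σ²_Task 2 = ((5−1)/6)² = 0.444
te_Task 3 = (7 + 4·12 + 17)/6 = 72/6 = 12; σ²_Task 3 = ((17−7)/6)² = 2.778
te_Task 4 = (2 + 4·3 + 10)/6 = 24/6 = 4; σ²_Task 4 = ((10−2)/6)² = 1.778
te_Task 5 = (1 + 4·4 + 7)/6 = 24/6 = 4; σ²_Task 5 = ((7−1)/6)² = 1.000
te_Task 6 = (8 + 4·14 + 20)/6 = 84/6 = 14; σ²_Task 6 = ((20−8)/6)² = 4.000
te_Task 7 = (11 + 4·12 + 19)/6 = 78/6 = 13; σ²_Task 7 = ((19−11)/6)² = 1.778
te_Task 8 = (3 + 4·8 + 13)/6 = 48/6 = 8; σ²_Task 8 = ((13−3)/6)² = 2.778
te_Task 9 = (13 + 4·14 + 15)/6 = 84/6 = 14; σ²_Task 9 = ((15−13)/6)² = 0.111

Forward pass:
ES_Task 1 = 0; EF_Task 1 = 14
ES_Task 2 = 0; EF_Task 2 = 3
ES_Task 3 = max(EF_Task 1=14, EF_Task 2=3) = 14; EF_Task 3 = 14+12 = 26
ES_Task 4 = 14; EF_Task 4 = 14+4 = 18
ES_Task 5 = 3; EF_Task 5 = 3+4 = 7
ES_Task 6 = 3; EF_Task 6 = 3+14 = 17
ES_Task 7 = 3; EF_Task 7 = 3+13 = 16
ES_Task 8 = 16; EF_Task 8 = 16+8 = 24
ES_Task 9 = max(EF_Task 3=26, EF_Task 4=18, EF_Task 5=7, EF_Task 6=17, EF_Task 8=24) = 26; EF_Task 9 = 26+14 = 40
Expected project duration μ = 40 days. Critical path: Task 1 → Task 3 → Task 9.

Variance along critical path = 1.778 + 2.778 + 0.111 = 4.667; σ = √4.667 = 2.160 days.
Z = (42 − 40) / 2.160 = 0.926
P(T ≤ 42) = Φ(0.926) ≈ 0.823

0.823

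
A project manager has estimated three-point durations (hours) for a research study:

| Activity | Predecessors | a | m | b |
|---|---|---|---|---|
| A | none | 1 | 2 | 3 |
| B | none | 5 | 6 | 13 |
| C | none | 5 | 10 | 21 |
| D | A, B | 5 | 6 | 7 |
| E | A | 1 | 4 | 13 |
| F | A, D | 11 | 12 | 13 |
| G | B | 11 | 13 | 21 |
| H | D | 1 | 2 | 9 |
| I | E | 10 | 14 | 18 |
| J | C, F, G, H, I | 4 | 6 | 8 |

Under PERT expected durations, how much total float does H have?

te_A = (1 + 4·2 + 3)/6 = 12/6 = 2
te_B = (5 + 4·6 + 13)/6 = 42/6 = 7
te_C = (5 + 4·10 + 21)/6 = 66/6 = 11
te_D = (5 + 4·6 + 7)/6 = 36/6 = 6
te_E = (1 + 4·4 + 13)/6 = 30/6 = 5
te_F = (11 + 4·12 + 13)/6 = 72/6 = 12
te_G = (11 + 4·13 + 21)/6 = 84/6 = 14
te_H = (1 + 4·2 + 9)/6 = 18/6 = 3
te_I = (10 + 4·14 + 18)/6 = 84/6 = 14
te_J = (4 + 4·6 + 8)/6 = 36/6 = 6

Forward pass:
ES_A = 0; EF_A = 2
ES_B = 0; EF_B = 7
ES_C = 0; EF_C = 11
ES_D = max(EF_A=2, EF_B=7) = 7; EF_D = 7+6 = 13
ES_E = 2; EF_E = 2+5 = 7
ES_F = max(EF_A=2, EF_D=13) = 13; EF_F = 13+12 = 25
ES_G = 7; EF_G = 7+14 = 21
ES_H = 13; EF_H = 13+3 = 16
ES_I = 7; EF_I = 7+14 = 21
ES_J = max(EF_C=11, EF_F=25, EF_G=21, EF_H=16, EF_I=21) = 25; EF_J = 25+6 = 31
Expected project duration μ = 31 hours. Critical path: B → D → F → J.

Backward pass:
LF_J = 31; LS_J = 31−6 = 25
LF_I = LS_J = 25; LS_I = 25−14 = 11
LF_H = LS_J = 25; LS_H = 25−3 = 22
LF_G = LS_J = 25; LS_G = 25−14 = 11
LF_F = LS_J = 25; LS_F = 25−12 = 13
LF_E = LS_I = 11; LS_E = 11−5 = 6
LF_D = min(LS_F=13, LS_H=22) = 13; LS_D = 13−6 = 7
LF_C = LS_J = 25; LS_C = 25−11 = 14
LF_B = min(LS_D=7, LS_G=11) = 7; LS_B = 7−7 = 0
LF_A = min(LS_D=7, LS_E=6, LS_F=13) = 6; LS_A = 6−2 = 4
Slack_H = LS_H − ES_H = 22 − 13 = 9

9 hours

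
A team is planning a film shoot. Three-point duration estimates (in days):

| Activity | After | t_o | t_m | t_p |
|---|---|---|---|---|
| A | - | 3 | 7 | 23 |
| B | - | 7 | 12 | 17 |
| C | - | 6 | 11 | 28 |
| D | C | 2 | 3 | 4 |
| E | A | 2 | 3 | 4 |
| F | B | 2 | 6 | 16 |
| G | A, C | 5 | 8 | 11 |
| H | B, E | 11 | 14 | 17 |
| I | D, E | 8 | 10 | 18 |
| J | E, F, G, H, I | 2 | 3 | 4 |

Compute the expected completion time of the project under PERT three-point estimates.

te_A = (3 + 4·7 + 23)/6 = 54/6 = 9
te_B = (7 + 4·12 + 17)/6 = 72/6 = 12
te_C = (6 + 4·11 + 28)/6 = 78/6 = 13
te_D = (2 + 4·3 + 4)/6 = 18/6 = 3
te_E = (2 + 4·3 + 4)/6 = 18/6 = 3
te_F = (2 + 4·6 + 16)/6 = 42/6 = 7
te_G = (5 + 4·8 + 11)/6 = 48/6 = 8
te_H = (11 + 4·14 + 17)/6 = 84/6 = 14
te_I = (8 + 4·10 + 18)/6 = 66/6 = 11
te_J = (2 + 4·3 + 4)/6 = 18/6 = 3

Forward pass:
ES_A = 0; EF_A = 9
ES_B = 0; EF_B = 12
ES_C = 0; EF_C = 13
ES_D = 13; EF_D = 13+3 = 16
ES_E = 9; EF_E = 9+3 = 12
ES_F = 12; EF_F = 12+7 = 19
ES_G = max(EF_A=9, EF_C=13) = 13; EF_G = 13+8 = 21
ES_H = max(EF_B=12, EF_E=12) = 12; EF_H = 12+14 = 26
ES_I = max(EF_D=16, EF_E=12) = 16; EF_I = 16+11 = 27
ES_J = max(EF_E=12, EF_F=19, EF_G=21, EF_H=26, EF_I=27) = 27; EF_J = 27+3 = 30
Expected project duration μ = 30 days. Critical path: C → D → I → J.

30 days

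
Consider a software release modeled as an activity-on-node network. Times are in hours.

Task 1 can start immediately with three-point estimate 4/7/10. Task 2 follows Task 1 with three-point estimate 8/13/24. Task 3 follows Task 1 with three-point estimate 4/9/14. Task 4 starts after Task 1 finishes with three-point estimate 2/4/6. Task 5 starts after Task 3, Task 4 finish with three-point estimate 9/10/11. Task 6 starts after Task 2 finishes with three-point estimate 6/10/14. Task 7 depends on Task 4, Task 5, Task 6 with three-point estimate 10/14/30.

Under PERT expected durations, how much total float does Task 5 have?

5 hours

te_Task 1 = (4 + 4·7 + 10)/6 = 42/6 = 7
te_Task 2 = (8 + 4·13 + 24)/6 = 84/6 = 14
te_Task 3 = (4 + 4·9 + 14)/6 = 54/6 = 9
te_Task 4 = (2 + 4·4 + 6)/6 = 24/6 = 4
te_Task 5 = (9 + 4·10 + 11)/6 = 60/6 = 10
te_Task 6 = (6 + 4·10 + 14)/6 = 60/6 = 10
te_Task 7 = (10 + 4·14 + 30)/6 = 96/6 = 16

Forward pass:
ES_Task 1 = 0; EF_Task 1 = 7
ES_Task 2 = 7; EF_Task 2 = 7+14 = 21
ES_Task 3 = 7; EF_Task 3 = 7+9 = 16
ES_Task 4 = 7; EF_Task 4 = 7+4 = 11
ES_Task 5 = max(EF_Task 3=16, EF_Task 4=11) = 16; EF_Task 5 = 16+10 = 26
ES_Task 6 = 21; EF_Task 6 = 21+10 = 31
ES_Task 7 = max(EF_Task 4=11, EF_Task 5=26, EF_Task 6=31) = 31; EF_Task 7 = 31+16 = 47
Expected project duration μ = 47 hours. Critical path: Task 1 → Task 2 → Task 6 → Task 7.

Backward pass:
LF_Task 7 = 47; LS_Task 7 = 47−16 = 31
LF_Task 6 = LS_Task 7 = 31; LS_Task 6 = 31−10 = 21
LF_Task 5 = LS_Task 7 = 31; LS_Task 5 = 31−10 = 21
LF_Task 4 = min(LS_Task 5=21, LS_Task 7=31) = 21; LS_Task 4 = 21−4 = 17
LF_Task 3 = LS_Task 5 = 21; LS_Task 3 = 21−9 = 12
LF_Task 2 = LS_Task 6 = 21; LS_Task 2 = 21−14 = 7
LF_Task 1 = min(LS_Task 2=7, LS_Task 3=12, LS_Task 4=17) = 7; LS_Task 1 = 7−7 = 0
Slack_Task 5 = LS_Task 5 − ES_Task 5 = 21 − 16 = 5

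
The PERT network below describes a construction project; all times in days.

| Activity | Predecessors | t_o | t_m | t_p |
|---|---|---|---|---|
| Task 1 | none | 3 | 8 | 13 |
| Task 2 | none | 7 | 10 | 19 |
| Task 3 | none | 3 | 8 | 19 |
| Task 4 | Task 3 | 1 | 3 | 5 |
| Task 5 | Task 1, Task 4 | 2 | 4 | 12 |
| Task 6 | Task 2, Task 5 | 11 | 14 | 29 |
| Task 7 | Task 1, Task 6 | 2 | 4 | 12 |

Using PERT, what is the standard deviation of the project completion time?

4.70 days

te_Task 1 = (3 + 4·8 + 13)/6 = 48/6 = 8; σ²_Task 1 = ((13−3)/6)² = 2.778
te_Task 2 = (7 + 4·10 + 19)/6 = 66/6 = 11; σ²_Task 2 = ((19−7)/6)² = 4.000
te_Task 3 = (3 + 4·8 + 19)/6 = 54/6 = 9; σ²_Task 3 = ((19−3)/6)² = 7.111
te_Task 4 = (1 + 4·3 + 5)/6 = 18/6 = 3; σ²_Task 4 = ((5−1)/6)² = 0.444
te_Task 5 = (2 + 4·4 + 12)/6 = 30/6 = 5; σ²_Task 5 = ((12−2)/6)² = 2.778
te_Task 6 = (11 + 4·14 + 29)/6 = 96/6 = 16; σ²_Task 6 = ((29−11)/6)² = 9.000
te_Task 7 = (2 + 4·4 + 12)/6 = 30/6 = 5; σ²_Task 7 = ((12−2)/6)² = 2.778

Forward pass:
ES_Task 1 = 0; EF_Task 1 = 8
ES_Task 2 = 0; EF_Task 2 = 11
ES_Task 3 = 0; EF_Task 3 = 9
ES_Task 4 = 9; EF_Task 4 = 9+3 = 12
ES_Task 5 = max(EF_Task 1=8, EF_Task 4=12) = 12; EF_Task 5 = 12+5 = 17
ES_Task 6 = max(EF_Task 2=11, EF_Task 5=17) = 17; EF_Task 6 = 17+16 = 33
ES_Task 7 = max(EF_Task 1=8, EF_Task 6=33) = 33; EF_Task 7 = 33+5 = 38
Expected project duration μ = 38 days. Critical path: Task 3 → Task 4 → Task 5 → Task 6 → Task 7.

Variance along critical path = 7.111 + 0.444 + 2.778 + 9.000 + 2.778 = 22.111
σ = √22.111 = 4.702 days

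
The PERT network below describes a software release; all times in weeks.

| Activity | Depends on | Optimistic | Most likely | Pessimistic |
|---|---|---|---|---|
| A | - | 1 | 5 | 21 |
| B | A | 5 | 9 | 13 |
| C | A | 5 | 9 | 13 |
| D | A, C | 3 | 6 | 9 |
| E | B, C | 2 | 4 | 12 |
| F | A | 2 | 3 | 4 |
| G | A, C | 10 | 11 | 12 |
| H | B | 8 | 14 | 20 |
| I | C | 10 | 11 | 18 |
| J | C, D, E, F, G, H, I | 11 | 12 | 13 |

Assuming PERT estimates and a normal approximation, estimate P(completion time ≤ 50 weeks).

te_A = (1 + 4·5 + 21)/6 = 42/6 = 7; σ²_A = ((21−1)/6)² = 11.111
te_B = (5 + 4·9 + 13)/6 = 54/6 = 9; σ²_B = ((13−5)/6)² = 1.778
te_C = (5 + 4·9 + 13)/6 = 54/6 = 9; σ²_C = ((13−5)/6)² = 1.778
te_D = (3 + 4·6 + 9)/6 = 36/6 = 6; σ²_D = ((9−3)/6)² = 1.000
te_E = (2 + 4·4 + 12)/6 = 30/6 = 5; σ²_E = ((12−2)/6)² = 2.778
te_F = (2 + 4·3 + 4)/6 = 18/6 = 3; σ²_F = ((4−2)/6)² = 0.111
te_G = (10 + 4·11 + 12)/6 = 66/6 = 11; σ²_G = ((12−10)/6)² = 0.111
te_H = (8 + 4·14 + 20)/6 = 84/6 = 14; σ²_H = ((20−8)/6)² = 4.000
te_I = (10 + 4·11 + 18)/6 = 72/6 = 12; σ²_I = ((18−10)/6)² = 1.778
te_J = (11 + 4·12 + 13)/6 = 72/6 = 12; σ²_J = ((13−11)/6)² = 0.111

Forward pass:
ES_A = 0; EF_A = 7
ES_B = 7; EF_B = 7+9 = 16
ES_C = 7; EF_C = 7+9 = 16
ES_D = max(EF_A=7, EF_C=16) = 16; EF_D = 16+6 = 22
ES_E = max(EF_B=16, EF_C=16) = 16; EF_E = 16+5 = 21
ES_F = 7; EF_F = 7+3 = 10
ES_G = max(EF_A=7, EF_C=16) = 16; EF_G = 16+11 = 27
ES_H = 16; EF_H = 16+14 = 30
ES_I = 16; EF_I = 16+12 = 28
ES_J = max(EF_C=16, EF_D=22, EF_E=21, EF_F=10, EF_G=27, EF_H=30, EF_I=28) = 30; EF_J = 30+12 = 42
Expected project duration μ = 42 weeks. Critical path: A → B → H → J.

Variance along critical path = 11.111 + 1.778 + 4.000 + 0.111 = 17.000; σ = √17.000 = 4.123 weeks.
Z = (50 − 42) / 4.123 = 1.940
P(T ≤ 50) = Φ(1.940) ≈ 0.974

0.974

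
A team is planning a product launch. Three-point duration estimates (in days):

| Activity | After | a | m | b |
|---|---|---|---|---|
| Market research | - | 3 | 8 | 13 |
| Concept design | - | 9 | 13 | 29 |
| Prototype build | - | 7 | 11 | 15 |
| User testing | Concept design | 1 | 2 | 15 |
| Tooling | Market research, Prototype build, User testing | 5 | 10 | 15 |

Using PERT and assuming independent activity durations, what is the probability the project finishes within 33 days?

0.819

te_Market research = (3 + 4·8 + 13)/6 = 48/6 = 8; σ²_Market research = ((13−3)/6)² = 2.778
te_Concept design = (9 + 4·13 + 29)/6 = 90/6 = 15; σ²_Concept design = ((29−9)/6)² = 11.111
te_Prototype build = (7 + 4·11 + 15)/6 = 66/6 = 11; σ²_Prototype build = ((15−7)/6)² = 1.778
te_User testing = (1 + 4·2 + 15)/6 = 24/6 = 4; σ²_User testing = ((15−1)/6)² = 5.444
te_Tooling = (5 + 4·10 + 15)/6 = 60/6 = 10; σ²_Tooling = ((15−5)/6)² = 2.778

Forward pass:
ES_Market research = 0; EF_Market research = 8
ES_Concept design = 0; EF_Concept design = 15
ES_Prototype build = 0; EF_Prototype build = 11
ES_User testing = 15; EF_User testing = 15+4 = 19
ES_Tooling = max(EF_Market research=8, EF_Prototype build=11, EF_User testing=19) = 19; EF_Tooling = 19+10 = 29
Expected project duration μ = 29 days. Critical path: Concept design → User testing → Tooling.

Variance along critical path = 11.111 + 5.444 + 2.778 = 19.333; σ = √19.333 = 4.397 days.
Z = (33 − 29) / 4.397 = 0.910
P(T ≤ 33) = Φ(0.910) ≈ 0.819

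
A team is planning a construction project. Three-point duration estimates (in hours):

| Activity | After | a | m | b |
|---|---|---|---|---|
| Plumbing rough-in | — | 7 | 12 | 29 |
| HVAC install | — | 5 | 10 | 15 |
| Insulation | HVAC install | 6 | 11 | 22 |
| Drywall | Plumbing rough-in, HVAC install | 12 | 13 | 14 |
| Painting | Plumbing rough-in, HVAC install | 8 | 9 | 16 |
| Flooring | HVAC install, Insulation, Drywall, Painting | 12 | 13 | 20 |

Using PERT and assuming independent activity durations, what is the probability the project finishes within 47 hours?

te_Plumbing rough-in = (7 + 4·12 + 29)/6 = 84/6 = 14; σ²_Plumbing rough-in = ((29−7)/6)² = 13.444
te_HVAC install = (5 + 4·10 + 15)/6 = 60/6 = 10; σ²_HVAC install = ((15−5)/6)² = 2.778
te_Insulation = (6 + 4·11 + 22)/6 = 72/6 = 12; σ²_Insulation = ((22−6)/6)² = 7.111
te_Drywall = (12 + 4·13 + 14)/6 = 78/6 = 13; σ²_Drywall = ((14−12)/6)² = 0.111
te_Painting = (8 + 4·9 + 16)/6 = 60/6 = 10; σ²_Painting = ((16−8)/6)² = 1.778
te_Flooring = (12 + 4·13 + 20)/6 = 84/6 = 14; σ²_Flooring = ((20−12)/6)² = 1.778

Forward pass:
ES_Plumbing rough-in = 0; EF_Plumbing rough-in = 14
ES_HVAC install = 0; EF_HVAC install = 10
ES_Insulation = 10; EF_Insulation = 10+12 = 22
ES_Drywall = max(EF_Plumbing rough-in=14, EF_HVAC install=10) = 14; EF_Drywall = 14+13 = 27
ES_Painting = max(EF_Plumbing rough-in=14, EF_HVAC install=10) = 14; EF_Painting = 14+10 = 24
ES_Flooring = max(EF_HVAC install=10, EF_Insulation=22, EF_Drywall=27, EF_Painting=24) = 27; EF_Flooring = 27+14 = 41
Expected project duration μ = 41 hours. Critical path: Plumbing rough-in → Drywall → Flooring.

Variance along critical path = 13.444 + 0.111 + 1.778 = 15.333; σ = √15.333 = 3.916 hours.
Z = (47 − 41) / 3.916 = 1.532
P(T ≤ 47) = Φ(1.532) ≈ 0.937

0.937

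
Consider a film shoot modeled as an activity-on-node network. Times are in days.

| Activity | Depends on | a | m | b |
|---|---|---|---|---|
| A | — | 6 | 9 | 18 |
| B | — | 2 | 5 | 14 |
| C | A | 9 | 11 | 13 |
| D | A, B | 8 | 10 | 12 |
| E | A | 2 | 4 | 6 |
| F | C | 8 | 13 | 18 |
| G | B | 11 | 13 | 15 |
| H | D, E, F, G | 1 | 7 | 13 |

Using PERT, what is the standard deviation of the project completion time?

te_A = (6 + 4·9 + 18)/6 = 60/6 = 10; σ²_A = ((18−6)/6)² = 4.000
te_B = (2 + 4·5 + 14)/6 = 36/6 = 6; σ²_B = ((14−2)/6)² = 4.000
te_C = (9 + 4·11 + 13)/6 = 66/6 = 11; σ²_C = ((13−9)/6)² = 0.444
te_D = (8 + 4·10 + 12)/6 = 60/6 = 10; σ²_D = ((12−8)/6)² = 0.444
te_E = (2 + 4·4 + 6)/6 = 24/6 = 4; σ²_E = ((6−2)/6)² = 0.444
te_F = (8 + 4·13 + 18)/6 = 78/6 = 13; σ²_F = ((18−8)/6)² = 2.778
te_G = (11 + 4·13 + 15)/6 = 78/6 = 13; σ²_G = ((15−11)/6)² = 0.444
te_H = (1 + 4·7 + 13)/6 = 42/6 = 7; σ²_H = ((13−1)/6)² = 4.000

Forward pass:
ES_A = 0; EF_A = 10
ES_B = 0; EF_B = 6
ES_C = 10; EF_C = 10+11 = 21
ES_D = max(EF_A=10, EF_B=6) = 10; EF_D = 10+10 = 20
ES_E = 10; EF_E = 10+4 = 14
ES_F = 21; EF_F = 21+13 = 34
ES_G = 6; EF_G = 6+13 = 19
ES_H = max(EF_D=20, EF_E=14, EF_F=34, EF_G=19) = 34; EF_H = 34+7 = 41
Expected project duration μ = 41 days. Critical path: A → C → F → H.

Variance along critical path = 4.000 + 0.444 + 2.778 + 4.000 = 11.222
σ = √11.222 = 3.350 days

3.35 days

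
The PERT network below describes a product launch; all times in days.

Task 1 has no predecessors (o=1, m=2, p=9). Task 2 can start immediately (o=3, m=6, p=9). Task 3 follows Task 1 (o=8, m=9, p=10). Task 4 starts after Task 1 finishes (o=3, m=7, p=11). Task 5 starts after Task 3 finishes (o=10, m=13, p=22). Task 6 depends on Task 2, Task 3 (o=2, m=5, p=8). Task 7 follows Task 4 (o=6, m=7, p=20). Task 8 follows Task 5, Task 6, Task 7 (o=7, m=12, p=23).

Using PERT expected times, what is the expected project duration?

39 days

te_Task 1 = (1 + 4·2 + 9)/6 = 18/6 = 3
te_Task 2 = (3 + 4·6 + 9)/6 = 36/6 = 6
te_Task 3 = (8 + 4·9 + 10)/6 = 54/6 = 9
te_Task 4 = (3 + 4·7 + 11)/6 = 42/6 = 7
te_Task 5 = (10 + 4·13 + 22)/6 = 84/6 = 14
te_Task 6 = (2 + 4·5 + 8)/6 = 30/6 = 5
te_Task 7 = (6 + 4·7 + 20)/6 = 54/6 = 9
te_Task 8 = (7 + 4·12 + 23)/6 = 78/6 = 13

Forward pass:
ES_Task 1 = 0; EF_Task 1 = 3
ES_Task 2 = 0; EF_Task 2 = 6
ES_Task 3 = 3; EF_Task 3 = 3+9 = 12
ES_Task 4 = 3; EF_Task 4 = 3+7 = 10
ES_Task 5 = 12; EF_Task 5 = 12+14 = 26
ES_Task 6 = max(EF_Task 2=6, EF_Task 3=12) = 12; EF_Task 6 = 12+5 = 17
ES_Task 7 = 10; EF_Task 7 = 10+9 = 19
ES_Task 8 = max(EF_Task 5=26, EF_Task 6=17, EF_Task 7=19) = 26; EF_Task 8 = 26+13 = 39
Expected project duration μ = 39 days. Critical path: Task 1 → Task 3 → Task 5 → Task 8.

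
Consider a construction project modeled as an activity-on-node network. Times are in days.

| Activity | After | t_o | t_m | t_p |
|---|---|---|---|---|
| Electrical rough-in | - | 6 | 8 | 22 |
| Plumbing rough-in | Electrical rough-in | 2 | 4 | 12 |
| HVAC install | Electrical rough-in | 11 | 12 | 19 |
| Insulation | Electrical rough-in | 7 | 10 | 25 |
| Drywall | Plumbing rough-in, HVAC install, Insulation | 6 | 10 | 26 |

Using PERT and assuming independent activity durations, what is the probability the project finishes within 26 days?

te_Electrical rough-in = (6 + 4·8 + 22)/6 = 60/6 = 10; σ²_Electrical rough-in = ((22−6)/6)² = 7.111
te_Plumbing rough-in = (2 + 4·4 + 12)/6 = 30/6 = 5; σ²_Plumbing rough-in = ((12−2)/6)² = 2.778
te_HVAC install = (11 + 4·12 + 19)/6 = 78/6 = 13; σ²_HVAC install = ((19−11)/6)² = 1.778
te_Insulation = (7 + 4·10 + 25)/6 = 72/6 = 12; σ²_Insulation = ((25−7)/6)² = 9.000
te_Drywall = (6 + 4·10 + 26)/6 = 72/6 = 12; σ²_Drywall = ((26−6)/6)² = 11.111

Forward pass:
ES_Electrical rough-in = 0; EF_Electrical rough-in = 10
ES_Plumbing rough-in = 10; EF_Plumbing rough-in = 10+5 = 15
ES_HVAC install = 10; EF_HVAC install = 10+13 = 23
ES_Insulation = 10; EF_Insulation = 10+12 = 22
ES_Drywall = max(EF_Plumbing rough-in=15, EF_HVAC install=23, EF_Insulation=22) = 23; EF_Drywall = 23+12 = 35
Expected project duration μ = 35 days. Critical path: Electrical rough-in → HVAC install → Drywall.

Variance along critical path = 7.111 + 1.778 + 11.111 = 20.000; σ = √20.000 = 4.472 days.
Z = (26 − 35) / 4.472 = -2.012
P(T ≤ 26) = Φ(-2.012) ≈ 0.022

0.022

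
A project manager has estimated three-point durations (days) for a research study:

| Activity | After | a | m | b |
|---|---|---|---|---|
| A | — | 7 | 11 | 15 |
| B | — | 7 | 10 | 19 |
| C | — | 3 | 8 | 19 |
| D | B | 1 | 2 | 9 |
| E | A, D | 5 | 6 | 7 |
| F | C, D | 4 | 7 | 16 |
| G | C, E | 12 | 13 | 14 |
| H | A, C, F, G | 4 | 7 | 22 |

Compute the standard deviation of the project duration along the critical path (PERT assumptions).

3.87 days

te_A = (7 + 4·11 + 15)/6 = 66/6 = 11; σ²_A = ((15−7)/6)² = 1.778
te_B = (7 + 4·10 + 19)/6 = 66/6 = 11; σ²_B = ((19−7)/6)² = 4.000
te_C = (3 + 4·8 + 19)/6 = 54/6 = 9; σ²_C = ((19−3)/6)² = 7.111
te_D = (1 + 4·2 + 9)/6 = 18/6 = 3; σ²_D = ((9−1)/6)² = 1.778
te_E = (5 + 4·6 + 7)/6 = 36/6 = 6; σ²_E = ((7−5)/6)² = 0.111
te_F = (4 + 4·7 + 16)/6 = 48/6 = 8; σ²_F = ((16−4)/6)² = 4.000
te_G = (12 + 4·13 + 14)/6 = 78/6 = 13; σ²_G = ((14−12)/6)² = 0.111
te_H = (4 + 4·7 + 22)/6 = 54/6 = 9; σ²_H = ((22−4)/6)² = 9.000

Forward pass:
ES_A = 0; EF_A = 11
ES_B = 0; EF_B = 11
ES_C = 0; EF_C = 9
ES_D = 11; EF_D = 11+3 = 14
ES_E = max(EF_A=11, EF_D=14) = 14; EF_E = 14+6 = 20
ES_F = max(EF_C=9, EF_D=14) = 14; EF_F = 14+8 = 22
ES_G = max(EF_C=9, EF_E=20) = 20; EF_G = 20+13 = 33
ES_H = max(EF_A=11, EF_C=9, EF_F=22, EF_G=33) = 33; EF_H = 33+9 = 42
Expected project duration μ = 42 days. Critical path: B → D → E → G → H.

Variance along critical path = 4.000 + 1.778 + 0.111 + 0.111 + 9.000 = 15.000
σ = √15.000 = 3.873 days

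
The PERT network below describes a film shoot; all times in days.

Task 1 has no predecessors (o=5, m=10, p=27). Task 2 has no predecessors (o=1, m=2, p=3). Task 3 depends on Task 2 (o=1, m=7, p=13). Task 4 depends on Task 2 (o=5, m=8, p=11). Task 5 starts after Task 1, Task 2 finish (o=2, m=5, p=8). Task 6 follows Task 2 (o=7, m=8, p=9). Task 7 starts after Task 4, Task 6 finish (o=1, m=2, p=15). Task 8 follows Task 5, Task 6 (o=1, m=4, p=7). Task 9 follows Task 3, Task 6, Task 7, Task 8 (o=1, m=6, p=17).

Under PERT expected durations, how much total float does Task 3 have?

12 days

te_Task 1 = (5 + 4·10 + 27)/6 = 72/6 = 12
te_Task 2 = (1 + 4·2 + 3)/6 = 12/6 = 2
te_Task 3 = (1 + 4·7 + 13)/6 = 42/6 = 7
te_Task 4 = (5 + 4·8 + 11)/6 = 48/6 = 8
te_Task 5 = (2 + 4·5 + 8)/6 = 30/6 = 5
te_Task 6 = (7 + 4·8 + 9)/6 = 48/6 = 8
te_Task 7 = (1 + 4·2 + 15)/6 = 24/6 = 4
te_Task 8 = (1 + 4·4 + 7)/6 = 24/6 = 4
te_Task 9 = (1 + 4·6 + 17)/6 = 42/6 = 7

Forward pass:
ES_Task 1 = 0; EF_Task 1 = 12
ES_Task 2 = 0; EF_Task 2 = 2
ES_Task 3 = 2; EF_Task 3 = 2+7 = 9
ES_Task 4 = 2; EF_Task 4 = 2+8 = 10
ES_Task 5 = max(EF_Task 1=12, EF_Task 2=2) = 12; EF_Task 5 = 12+5 = 17
ES_Task 6 = 2; EF_Task 6 = 2+8 = 10
ES_Task 7 = max(EF_Task 4=10, EF_Task 6=10) = 10; EF_Task 7 = 10+4 = 14
ES_Task 8 = max(EF_Task 5=17, EF_Task 6=10) = 17; EF_Task 8 = 17+4 = 21
ES_Task 9 = max(EF_Task 3=9, EF_Task 6=10, EF_Task 7=14, EF_Task 8=21) = 21; EF_Task 9 = 21+7 = 28
Expected project duration μ = 28 days. Critical path: Task 1 → Task 5 → Task 8 → Task 9.

Backward pass:
LF_Task 9 = 28; LS_Task 9 = 28−7 = 21
LF_Task 8 = LS_Task 9 = 21; LS_Task 8 = 21−4 = 17
LF_Task 7 = LS_Task 9 = 21; LS_Task 7 = 21−4 = 17
LF_Task 6 = min(LS_Task 7=17, LS_Task 8=17, LS_Task 9=21) = 17; LS_Task 6 = 17−8 = 9
LF_Task 5 = LS_Task 8 = 17; LS_Task 5 = 17−5 = 12
LF_Task 4 = LS_Task 7 = 17; LS_Task 4 = 17−8 = 9
LF_Task 3 = LS_Task 9 = 21; LS_Task 3 = 21−7 = 14
LF_Task 2 = min(LS_Task 3=14, LS_Task 4=9, LS_Task 5=12, LS_Task 6=9) = 9; LS_Task 2 = 9−2 = 7
LF_Task 1 = LS_Task 5 = 12; LS_Task 1 = 12−12 = 0
Slack_Task 3 = LS_Task 3 − ES_Task 3 = 14 − 2 = 12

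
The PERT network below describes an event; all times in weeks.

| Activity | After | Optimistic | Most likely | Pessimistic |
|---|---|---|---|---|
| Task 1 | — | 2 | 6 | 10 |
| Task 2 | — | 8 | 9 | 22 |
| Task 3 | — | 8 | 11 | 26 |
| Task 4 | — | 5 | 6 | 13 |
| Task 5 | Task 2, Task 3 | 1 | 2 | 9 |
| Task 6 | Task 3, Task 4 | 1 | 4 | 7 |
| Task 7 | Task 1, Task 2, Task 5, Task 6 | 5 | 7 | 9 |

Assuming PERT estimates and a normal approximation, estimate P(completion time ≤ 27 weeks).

te_Task 1 = (2 + 4·6 + 10)/6 = 36/6 = 6; σ²_Task 1 = ((10−2)/6)² = 1.778
te_Task 2 = (8 + 4·9 + 22)/6 = 66/6 = 11; σ²_Task 2 = ((22−8)/6)² = 5.444
te_Task 3 = (8 + 4·11 + 26)/6 = 78/6 = 13; σ²_Task 3 = ((26−8)/6)² = 9.000
te_Task 4 = (5 + 4·6 + 13)/6 = 42/6 = 7; σ²_Task 4 = ((13−5)/6)² = 1.778
te_Task 5 = (1 + 4·2 + 9)/6 = 18/6 = 3; σ²_Task 5 = ((9−1)/6)² = 1.778
te_Task 6 = (1 + 4·4 + 7)/6 = 24/6 = 4; σ²_Task 6 = ((7−1)/6)² = 1.000
te_Task 7 = (5 + 4·7 + 9)/6 = 42/6 = 7; σ²_Task 7 = ((9−5)/6)² = 0.444

Forward pass:
ES_Task 1 = 0; EF_Task 1 = 6
ES_Task 2 = 0; EF_Task 2 = 11
ES_Task 3 = 0; EF_Task 3 = 13
ES_Task 4 = 0; EF_Task 4 = 7
ES_Task 5 = max(EF_Task 2=11, EF_Task 3=13) = 13; EF_Task 5 = 13+3 = 16
ES_Task 6 = max(EF_Task 3=13, EF_Task 4=7) = 13; EF_Task 6 = 13+4 = 17
ES_Task 7 = max(EF_Task 1=6, EF_Task 2=11, EF_Task 5=16, EF_Task 6=17) = 17; EF_Task 7 = 17+7 = 24
Expected project duration μ = 24 weeks. Critical path: Task 3 → Task 6 → Task 7.

Variance along critical path = 9.000 + 1.000 + 0.444 = 10.444; σ = √10.444 = 3.232 weeks.
Z = (27 − 24) / 3.232 = 0.928
P(T ≤ 27) = Φ(0.928) ≈ 0.823

0.823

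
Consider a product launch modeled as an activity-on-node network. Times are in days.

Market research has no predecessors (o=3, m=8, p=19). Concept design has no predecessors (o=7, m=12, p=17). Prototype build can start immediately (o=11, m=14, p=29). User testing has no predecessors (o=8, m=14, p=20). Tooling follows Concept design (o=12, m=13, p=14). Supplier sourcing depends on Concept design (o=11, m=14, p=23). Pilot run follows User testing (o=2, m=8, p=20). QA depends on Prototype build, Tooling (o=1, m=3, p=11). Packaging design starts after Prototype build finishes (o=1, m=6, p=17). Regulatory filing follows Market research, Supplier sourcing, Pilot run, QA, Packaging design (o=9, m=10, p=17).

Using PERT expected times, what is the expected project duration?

te_Market research = (3 + 4·8 + 19)/6 = 54/6 = 9
te_Concept design = (7 + 4·12 + 17)/6 = 72/6 = 12
te_Prototype build = (11 + 4·14 + 29)/6 = 96/6 = 16
te_User testing = (8 + 4·14 + 20)/6 = 84/6 = 14
te_Tooling = (12 + 4·13 + 14)/6 = 78/6 = 13
te_Supplier sourcing = (11 + 4·14 + 23)/6 = 90/6 = 15
te_Pilot run = (2 + 4·8 + 20)/6 = 54/6 = 9
te_QA = (1 + 4·3 + 11)/6 = 24/6 = 4
te_Packaging design = (1 + 4·6 + 17)/6 = 42/6 = 7
te_Regulatory filing = (9 + 4·10 + 17)/6 = 66/6 = 11

Forward pass:
ES_Market research = 0; EF_Market research = 9
ES_Concept design = 0; EF_Concept design = 12
ES_Prototype build = 0; EF_Prototype build = 16
ES_User testing = 0; EF_User testing = 14
ES_Tooling = 12; EF_Tooling = 12+13 = 25
ES_Supplier sourcing = 12; EF_Supplier sourcing = 12+15 = 27
ES_Pilot run = 14; EF_Pilot run = 14+9 = 23
ES_QA = max(EF_Prototype build=16, EF_Tooling=25) = 25; EF_QA = 25+4 = 29
ES_Packaging design = 16; EF_Packaging design = 16+7 = 23
ES_Regulatory filing = max(EF_Market research=9, EF_Supplier sourcing=27, EF_Pilot run=23, EF_QA=29, EF_Packaging design=23) = 29; EF_Regulatory filing = 29+11 = 40
Expected project duration μ = 40 days. Critical path: Concept design → Tooling → QA → Regulatory filing.

40 days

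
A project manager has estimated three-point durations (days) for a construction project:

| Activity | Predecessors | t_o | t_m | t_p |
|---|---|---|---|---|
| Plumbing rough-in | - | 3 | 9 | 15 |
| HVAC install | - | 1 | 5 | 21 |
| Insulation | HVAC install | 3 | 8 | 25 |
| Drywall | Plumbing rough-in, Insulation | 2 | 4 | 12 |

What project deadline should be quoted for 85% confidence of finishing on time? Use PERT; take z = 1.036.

27.4 days

te_Plumbing rough-in = (3 + 4·9 + 15)/6 = 54/6 = 9; σ²_Plumbing rough-in = ((15−3)/6)² = 4.000
te_HVAC install = (1 + 4·5 + 21)/6 = 42/6 = 7; σ²_HVAC install = ((21−1)/6)² = 11.111
te_Insulation = (3 + 4·8 + 25)/6 = 60/6 = 10; σ²_Insulation = ((25−3)/6)² = 13.444
te_Drywall = (2 + 4·4 + 12)/6 = 30/6 = 5; σ²_Drywall = ((12−2)/6)² = 2.778

Forward pass:
ES_Plumbing rough-in = 0; EF_Plumbing rough-in = 9
ES_HVAC install = 0; EF_HVAC install = 7
ES_Insulation = 7; EF_Insulation = 7+10 = 17
ES_Drywall = max(EF_Plumbing rough-in=9, EF_Insulation=17) = 17; EF_Drywall = 17+5 = 22
Expected project duration μ = 22 days. Critical path: HVAC install → Insulation → Drywall.

Variance along critical path = 11.111 + 13.444 + 2.778 = 27.333; σ = 5.228 days.
D = μ + z·σ = 22 + 1.036·5.228 = 27.4 days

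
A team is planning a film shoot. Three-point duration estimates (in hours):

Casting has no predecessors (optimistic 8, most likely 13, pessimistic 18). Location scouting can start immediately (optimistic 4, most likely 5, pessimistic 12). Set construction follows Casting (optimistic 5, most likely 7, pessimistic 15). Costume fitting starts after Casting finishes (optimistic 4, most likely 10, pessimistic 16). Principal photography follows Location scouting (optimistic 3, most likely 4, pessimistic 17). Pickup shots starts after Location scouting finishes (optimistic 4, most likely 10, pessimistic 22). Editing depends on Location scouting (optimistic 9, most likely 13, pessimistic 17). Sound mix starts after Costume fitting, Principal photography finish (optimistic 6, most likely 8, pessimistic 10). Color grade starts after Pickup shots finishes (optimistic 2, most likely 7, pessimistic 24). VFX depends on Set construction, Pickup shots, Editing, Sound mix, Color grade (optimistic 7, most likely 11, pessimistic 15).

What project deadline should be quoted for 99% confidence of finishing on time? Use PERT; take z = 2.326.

te_Casting = (8 + 4·13 + 18)/6 = 78/6 = 13; σ²_Casting = ((18−8)/6)² = 2.778
te_Location scouting = (4 + 4·5 + 12)/6 = 36/6 = 6; σ²_Location scouting = ((12−4)/6)² = 1.778
te_Set construction = (5 + 4·7 + 15)/6 = 48/6 = 8; σ²_Set construction = ((15−5)/6)² = 2.778
te_Costume fitting = (4 + 4·10 + 16)/6 = 60/6 = 10; σ²_Costume fitting = ((16−4)/6)² = 4.000
te_Principal photography = (3 + 4·4 + 17)/6 = 36/6 = 6; σ²_Principal photography = ((17−3)/6)² = 5.444
te_Pickup shots = (4 + 4·10 + 22)/6 = 66/6 = 11; σ²_Pickup shots = ((22−4)/6)² = 9.000
te_Editing = (9 + 4·13 + 17)/6 = 78/6 = 13; σ²_Editing = ((17−9)/6)² = 1.778
te_Sound mix = (6 + 4·8 + 10)/6 = 48/6 = 8; σ²_Sound mix = ((10−6)/6)² = 0.444
te_Color grade = (2 + 4·7 + 24)/6 = 54/6 = 9; σ²_Color grade = ((24−2)/6)² = 13.444
te_VFX = (7 + 4·11 + 15)/6 = 66/6 = 11; σ²_VFX = ((15−7)/6)² = 1.778

Forward pass:
ES_Casting = 0; EF_Casting = 13
ES_Location scouting = 0; EF_Location scouting = 6
ES_Set construction = 13; EF_Set construction = 13+8 = 21
ES_Costume fitting = 13; EF_Costume fitting = 13+10 = 23
ES_Principal photography = 6; EF_Principal photography = 6+6 = 12
ES_Pickup shots = 6; EF_Pickup shots = 6+11 = 17
ES_Editing = 6; EF_Editing = 6+13 = 19
ES_Sound mix = max(EF_Costume fitting=23, EF_Principal photography=12) = 23; EF_Sound mix = 23+8 = 31
ES_Color grade = 17; EF_Color grade = 17+9 = 26
ES_VFX = max(EF_Set construction=21, EF_Pickup shots=17, EF_Editing=19, EF_Sound mix=31, EF_Color grade=26) = 31; EF_VFX = 31+11 = 42
Expected project duration μ = 42 hours. Critical path: Casting → Costume fitting → Sound mix → VFX.

Variance along critical path = 2.778 + 4.000 + 0.444 + 1.778 = 9.000; σ = 3.000 hours.
D = μ + z·σ = 42 + 2.326·3.000 = 49.0 hours

49.0 hours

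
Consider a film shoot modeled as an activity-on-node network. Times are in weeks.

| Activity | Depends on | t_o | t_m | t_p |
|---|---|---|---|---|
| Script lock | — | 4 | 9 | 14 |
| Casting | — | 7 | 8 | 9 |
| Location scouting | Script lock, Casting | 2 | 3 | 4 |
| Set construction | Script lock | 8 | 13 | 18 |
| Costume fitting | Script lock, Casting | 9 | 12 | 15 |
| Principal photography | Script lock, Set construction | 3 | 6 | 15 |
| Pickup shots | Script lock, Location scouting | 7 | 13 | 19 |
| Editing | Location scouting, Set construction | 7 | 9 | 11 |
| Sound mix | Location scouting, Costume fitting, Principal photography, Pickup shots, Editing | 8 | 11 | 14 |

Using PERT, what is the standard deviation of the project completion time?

2.65 weeks

te_Script lock = (4 + 4·9 + 14)/6 = 54/6 = 9; σ²_Script lock = ((14−4)/6)² = 2.778
te_Casting = (7 + 4·8 + 9)/6 = 48/6 = 8; σ²_Casting = ((9−7)/6)² = 0.111
te_Location scouting = (2 + 4·3 + 4)/6 = 18/6 = 3; σ²_Location scouting = ((4−2)/6)² = 0.111
te_Set construction = (8 + 4·13 + 18)/6 = 78/6 = 13; σ²_Set construction = ((18−8)/6)² = 2.778
te_Costume fitting = (9 + 4·12 + 15)/6 = 72/6 = 12; σ²_Costume fitting = ((15−9)/6)² = 1.000
te_Principal photography = (3 + 4·6 + 15)/6 = 42/6 = 7; σ²_Principal photography = ((15−3)/6)² = 4.000
te_Pickup shots = (7 + 4·13 + 19)/6 = 78/6 = 13; σ²_Pickup shots = ((19−7)/6)² = 4.000
te_Editing = (7 + 4·9 + 11)/6 = 54/6 = 9; σ²_Editing = ((11−7)/6)² = 0.444
te_Sound mix = (8 + 4·11 + 14)/6 = 66/6 = 11; σ²_Sound mix = ((14−8)/6)² = 1.000

Forward pass:
ES_Script lock = 0; EF_Script lock = 9
ES_Casting = 0; EF_Casting = 8
ES_Location scouting = max(EF_Script lock=9, EF_Casting=8) = 9; EF_Location scouting = 9+3 = 12
ES_Set construction = 9; EF_Set construction = 9+13 = 22
ES_Costume fitting = max(EF_Script lock=9, EF_Casting=8) = 9; EF_Costume fitting = 9+12 = 21
ES_Principal photography = max(EF_Script lock=9, EF_Set construction=22) = 22; EF_Principal photography = 22+7 = 29
ES_Pickup shots = max(EF_Script lock=9, EF_Location scouting=12) = 12; EF_Pickup shots = 12+13 = 25
ES_Editing = max(EF_Location scouting=12, EF_Set construction=22) = 22; EF_Editing = 22+9 = 31
ES_Sound mix = max(EF_Location scouting=12, EF_Costume fitting=21, EF_Principal photography=29, EF_Pickup shots=25, EF_Editing=31) = 31; EF_Sound mix = 31+11 = 42
Expected project duration μ = 42 weeks. Critical path: Script lock → Set construction → Editing → Sound mix.

Variance along critical path = 2.778 + 2.778 + 0.444 + 1.000 = 7.000
σ = √7.000 = 2.646 weeks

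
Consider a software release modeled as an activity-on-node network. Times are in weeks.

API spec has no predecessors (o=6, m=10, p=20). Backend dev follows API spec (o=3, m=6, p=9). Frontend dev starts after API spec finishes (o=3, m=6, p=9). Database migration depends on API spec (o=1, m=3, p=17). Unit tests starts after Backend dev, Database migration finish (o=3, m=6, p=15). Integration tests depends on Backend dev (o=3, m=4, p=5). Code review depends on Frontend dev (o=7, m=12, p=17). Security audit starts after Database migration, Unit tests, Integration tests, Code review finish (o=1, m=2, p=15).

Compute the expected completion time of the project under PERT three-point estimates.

te_API spec = (6 + 4·10 + 20)/6 = 66/6 = 11
te_Backend dev = (3 + 4·6 + 9)/6 = 36/6 = 6
te_Frontend dev = (3 + 4·6 + 9)/6 = 36/6 = 6
te_Database migration = (1 + 4·3 + 17)/6 = 30/6 = 5
te_Unit tests = (3 + 4·6 + 15)/6 = 42/6 = 7
te_Integration tests = (3 + 4·4 + 5)/6 = 24/6 = 4
te_Code review = (7 + 4·12 + 17)/6 = 72/6 = 12
te_Security audit = (1 + 4·2 + 15)/6 = 24/6 = 4

Forward pass:
ES_API spec = 0; EF_API spec = 11
ES_Backend dev = 11; EF_Backend dev = 11+6 = 17
ES_Frontend dev = 11; EF_Frontend dev = 11+6 = 17
ES_Database migration = 11; EF_Database migration = 11+5 = 16
ES_Unit tests = max(EF_Backend dev=17, EF_Database migration=16) = 17; EF_Unit tests = 17+7 = 24
ES_Integration tests = 17; EF_Integration tests = 17+4 = 21
ES_Code review = 17; EF_Code review = 17+12 = 29
ES_Security audit = max(EF_Database migration=16, EF_Unit tests=24, EF_Integration tests=21, EF_Code review=29) = 29; EF_Security audit = 29+4 = 33
Expected project duration μ = 33 weeks. Critical path: API spec → Frontend dev → Code review → Security audit.

33 weeks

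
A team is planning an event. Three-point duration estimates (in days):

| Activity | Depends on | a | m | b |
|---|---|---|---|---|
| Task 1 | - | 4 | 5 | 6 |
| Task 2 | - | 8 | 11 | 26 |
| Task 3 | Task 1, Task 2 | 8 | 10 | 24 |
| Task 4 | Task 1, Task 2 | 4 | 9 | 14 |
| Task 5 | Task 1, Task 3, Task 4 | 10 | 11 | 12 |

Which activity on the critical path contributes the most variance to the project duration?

Task 2

te_Task 1 = (4 + 4·5 + 6)/6 = 30/6 = 5; σ²_Task 1 = ((6−4)/6)² = 0.111
te_Task 2 = (8 + 4·11 + 26)/6 = 78/6 = 13; σ²_Task 2 = ((26−8)/6)² = 9.000
te_Task 3 = (8 + 4·10 + 24)/6 = 72/6 = 12; σ²_Task 3 = ((24−8)/6)² = 7.111
te_Task 4 = (4 + 4·9 + 14)/6 = 54/6 = 9; σ²_Task 4 = ((14−4)/6)² = 2.778
te_Task 5 = (10 + 4·11 + 12)/6 = 66/6 = 11; σ²_Task 5 = ((12−10)/6)² = 0.111

Forward pass:
ES_Task 1 = 0; EF_Task 1 = 5
ES_Task 2 = 0; EF_Task 2 = 13
ES_Task 3 = max(EF_Task 1=5, EF_Task 2=13) = 13; EF_Task 3 = 13+12 = 25
ES_Task 4 = max(EF_Task 1=5, EF_Task 2=13) = 13; EF_Task 4 = 13+9 = 22
ES_Task 5 = max(EF_Task 1=5, EF_Task 3=25, EF_Task 4=22) = 25; EF_Task 5 = 25+11 = 36
Expected project duration μ = 36 days. Critical path: Task 2 → Task 3 → Task 5.

Variances on critical path: σ²_Task 2=9.000, σ²_Task 3=7.111, σ²_Task 5=0.111.
Largest is σ²_Task 2 = 9.000.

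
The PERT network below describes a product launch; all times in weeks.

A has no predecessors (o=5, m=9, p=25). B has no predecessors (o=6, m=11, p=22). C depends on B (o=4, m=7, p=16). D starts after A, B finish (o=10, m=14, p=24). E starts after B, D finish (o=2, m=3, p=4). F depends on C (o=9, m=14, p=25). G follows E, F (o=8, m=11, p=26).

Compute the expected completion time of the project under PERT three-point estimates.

48 weeks

te_A = (5 + 4·9 + 25)/6 = 66/6 = 11
te_B = (6 + 4·11 + 22)/6 = 72/6 = 12
te_C = (4 + 4·7 + 16)/6 = 48/6 = 8
te_D = (10 + 4·14 + 24)/6 = 90/6 = 15
te_E = (2 + 4·3 + 4)/6 = 18/6 = 3
te_F = (9 + 4·14 + 25)/6 = 90/6 = 15
te_G = (8 + 4·11 + 26)/6 = 78/6 = 13

Forward pass:
ES_A = 0; EF_A = 11
ES_B = 0; EF_B = 12
ES_C = 12; EF_C = 12+8 = 20
ES_D = max(EF_A=11, EF_B=12) = 12; EF_D = 12+15 = 27
ES_E = max(EF_B=12, EF_D=27) = 27; EF_E = 27+3 = 30
ES_F = 20; EF_F = 20+15 = 35
ES_G = max(EF_E=30, EF_F=35) = 35; EF_G = 35+13 = 48
Expected project duration μ = 48 weeks. Critical path: B → C → F → G.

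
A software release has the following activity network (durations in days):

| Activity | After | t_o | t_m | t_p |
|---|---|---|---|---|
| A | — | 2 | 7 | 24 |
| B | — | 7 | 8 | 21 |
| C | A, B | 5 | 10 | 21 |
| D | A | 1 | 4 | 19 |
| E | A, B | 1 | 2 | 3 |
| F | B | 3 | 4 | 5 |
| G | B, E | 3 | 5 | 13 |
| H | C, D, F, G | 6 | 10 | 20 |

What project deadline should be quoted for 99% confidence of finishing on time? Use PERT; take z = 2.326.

te_A = (2 + 4·7 + 24)/6 = 54/6 = 9; σ²_A = ((24−2)/6)² = 13.444
te_B = (7 + 4·8 + 21)/6 = 60/6 = 10; σ²_B = ((21−7)/6)² = 5.444
te_C = (5 + 4·10 + 21)/6 = 66/6 = 11; σ²_C = ((21−5)/6)² = 7.111
te_D = (1 + 4·4 + 19)/6 = 36/6 = 6; σ²_D = ((19−1)/6)² = 9.000
te_E = (1 + 4·2 + 3)/6 = 12/6 = 2; σ²_E = ((3−1)/6)² = 0.111
te_F = (3 + 4·4 + 5)/6 = 24/6 = 4; σ²_F = ((5−3)/6)² = 0.111
te_G = (3 + 4·5 + 13)/6 = 36/6 = 6; σ²_G = ((13−3)/6)² = 2.778
te_H = (6 + 4·10 + 20)/6 = 66/6 = 11; σ²_H = ((20−6)/6)² = 5.444

Forward pass:
ES_A = 0; EF_A = 9
ES_B = 0; EF_B = 10
ES_C = max(EF_A=9, EF_B=10) = 10; EF_C = 10+11 = 21
ES_D = 9; EF_D = 9+6 = 15
ES_E = max(EF_A=9, EF_B=10) = 10; EF_E = 10+2 = 12
ES_F = 10; EF_F = 10+4 = 14
ES_G = max(EF_B=10, EF_E=12) = 12; EF_G = 12+6 = 18
ES_H = max(EF_C=21, EF_D=15, EF_F=14, EF_G=18) = 21; EF_H = 21+11 = 32
Expected project duration μ = 32 days. Critical path: B → C → H.

Variance along critical path = 5.444 + 7.111 + 5.444 = 18.000; σ = 4.243 days.
D = μ + z·σ = 32 + 2.326·4.243 = 41.9 days

41.9 days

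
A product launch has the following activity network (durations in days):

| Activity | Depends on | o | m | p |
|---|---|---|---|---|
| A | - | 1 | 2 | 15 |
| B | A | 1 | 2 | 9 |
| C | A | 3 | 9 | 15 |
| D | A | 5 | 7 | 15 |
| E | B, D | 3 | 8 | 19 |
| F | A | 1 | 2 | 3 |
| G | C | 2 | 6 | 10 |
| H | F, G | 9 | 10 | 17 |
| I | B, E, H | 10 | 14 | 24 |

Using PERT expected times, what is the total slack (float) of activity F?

13 days

te_A = (1 + 4·2 + 15)/6 = 24/6 = 4
te_B = (1 + 4·2 + 9)/6 = 18/6 = 3
te_C = (3 + 4·9 + 15)/6 = 54/6 = 9
te_D = (5 + 4·7 + 15)/6 = 48/6 = 8
te_E = (3 + 4·8 + 19)/6 = 54/6 = 9
te_F = (1 + 4·2 + 3)/6 = 12/6 = 2
te_G = (2 + 4·6 + 10)/6 = 36/6 = 6
te_H = (9 + 4·10 + 17)/6 = 66/6 = 11
te_I = (10 + 4·14 + 24)/6 = 90/6 = 15

Forward pass:
ES_A = 0; EF_A = 4
ES_B = 4; EF_B = 4+3 = 7
ES_C = 4; EF_C = 4+9 = 13
ES_D = 4; EF_D = 4+8 = 12
ES_E = max(EF_B=7, EF_D=12) = 12; EF_E = 12+9 = 21
ES_F = 4; EF_F = 4+2 = 6
ES_G = 13; EF_G = 13+6 = 19
ES_H = max(EF_F=6, EF_G=19) = 19; EF_H = 19+11 = 30
ES_I = max(EF_B=7, EF_E=21, EF_H=30) = 30; EF_I = 30+15 = 45
Expected project duration μ = 45 days. Critical path: A → C → G → H → I.

Backward pass:
LF_I = 45; LS_I = 45−15 = 30
LF_H = LS_I = 30; LS_H = 30−11 = 19
LF_G = LS_H = 19; LS_G = 19−6 = 13
LF_F = LS_H = 19; LS_F = 19−2 = 17
LF_E = LS_I = 30; LS_E = 30−9 = 21
LF_D = LS_E = 21; LS_D = 21−8 = 13
LF_C = LS_G = 13; LS_C = 13−9 = 4
LF_B = min(LS_E=21, LS_I=30) = 21; LS_B = 21−3 = 18
LF_A = min(LS_B=18, LS_C=4, LS_D=13, LS_F=17) = 4; LS_A = 4−4 = 0
Slack_F = LS_F − ES_F = 17 − 4 = 13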